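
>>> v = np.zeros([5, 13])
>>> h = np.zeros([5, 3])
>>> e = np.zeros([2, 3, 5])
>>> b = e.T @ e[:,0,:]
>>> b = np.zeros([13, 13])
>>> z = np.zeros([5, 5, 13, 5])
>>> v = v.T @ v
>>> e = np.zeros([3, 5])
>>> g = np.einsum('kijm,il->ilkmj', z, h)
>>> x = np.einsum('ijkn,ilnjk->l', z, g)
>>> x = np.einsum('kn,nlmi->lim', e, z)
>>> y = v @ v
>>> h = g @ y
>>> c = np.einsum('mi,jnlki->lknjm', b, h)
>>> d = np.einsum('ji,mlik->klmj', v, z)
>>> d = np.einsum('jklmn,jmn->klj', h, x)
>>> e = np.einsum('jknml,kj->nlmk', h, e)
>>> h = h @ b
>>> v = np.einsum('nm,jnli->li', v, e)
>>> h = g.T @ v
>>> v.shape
(5, 3)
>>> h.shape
(13, 5, 5, 3, 3)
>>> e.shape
(5, 13, 5, 3)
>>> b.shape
(13, 13)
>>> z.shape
(5, 5, 13, 5)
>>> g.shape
(5, 3, 5, 5, 13)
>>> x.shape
(5, 5, 13)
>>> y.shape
(13, 13)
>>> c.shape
(5, 5, 3, 5, 13)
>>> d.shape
(3, 5, 5)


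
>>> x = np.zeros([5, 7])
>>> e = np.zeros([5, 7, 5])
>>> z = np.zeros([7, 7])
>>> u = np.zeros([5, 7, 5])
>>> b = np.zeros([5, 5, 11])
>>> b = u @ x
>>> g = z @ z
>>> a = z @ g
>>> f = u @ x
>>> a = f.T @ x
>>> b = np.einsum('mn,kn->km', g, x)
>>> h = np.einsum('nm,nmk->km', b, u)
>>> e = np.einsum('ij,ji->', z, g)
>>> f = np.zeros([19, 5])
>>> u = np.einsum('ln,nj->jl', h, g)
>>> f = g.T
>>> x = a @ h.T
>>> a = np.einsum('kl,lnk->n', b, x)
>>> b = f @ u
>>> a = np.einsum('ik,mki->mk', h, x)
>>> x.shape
(7, 7, 5)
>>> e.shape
()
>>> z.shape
(7, 7)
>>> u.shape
(7, 5)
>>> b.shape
(7, 5)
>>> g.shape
(7, 7)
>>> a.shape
(7, 7)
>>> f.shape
(7, 7)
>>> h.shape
(5, 7)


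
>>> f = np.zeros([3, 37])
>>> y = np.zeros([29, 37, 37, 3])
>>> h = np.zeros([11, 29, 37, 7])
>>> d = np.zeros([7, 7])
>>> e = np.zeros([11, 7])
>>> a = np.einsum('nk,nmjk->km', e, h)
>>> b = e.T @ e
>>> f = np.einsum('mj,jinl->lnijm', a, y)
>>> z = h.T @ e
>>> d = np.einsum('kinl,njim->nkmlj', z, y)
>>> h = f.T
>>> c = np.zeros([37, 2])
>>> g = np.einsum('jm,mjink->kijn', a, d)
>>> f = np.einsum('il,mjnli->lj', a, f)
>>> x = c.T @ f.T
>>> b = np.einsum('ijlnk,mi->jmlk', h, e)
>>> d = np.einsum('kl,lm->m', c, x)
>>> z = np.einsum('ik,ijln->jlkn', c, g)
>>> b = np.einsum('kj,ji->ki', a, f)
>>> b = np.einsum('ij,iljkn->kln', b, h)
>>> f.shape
(29, 37)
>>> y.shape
(29, 37, 37, 3)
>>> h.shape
(7, 29, 37, 37, 3)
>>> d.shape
(29,)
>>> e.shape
(11, 7)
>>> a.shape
(7, 29)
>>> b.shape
(37, 29, 3)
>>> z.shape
(3, 7, 2, 7)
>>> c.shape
(37, 2)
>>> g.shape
(37, 3, 7, 7)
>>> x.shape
(2, 29)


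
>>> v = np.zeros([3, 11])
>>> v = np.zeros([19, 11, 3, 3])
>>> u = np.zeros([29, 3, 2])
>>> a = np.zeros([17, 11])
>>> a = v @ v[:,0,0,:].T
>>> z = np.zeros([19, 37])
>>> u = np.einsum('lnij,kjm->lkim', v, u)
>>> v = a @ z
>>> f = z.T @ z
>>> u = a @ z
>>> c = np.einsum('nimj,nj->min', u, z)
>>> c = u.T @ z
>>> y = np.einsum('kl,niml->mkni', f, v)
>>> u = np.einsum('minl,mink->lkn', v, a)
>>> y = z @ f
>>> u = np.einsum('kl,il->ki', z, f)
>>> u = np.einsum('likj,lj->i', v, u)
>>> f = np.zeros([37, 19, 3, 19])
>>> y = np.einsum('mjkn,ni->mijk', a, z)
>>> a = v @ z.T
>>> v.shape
(19, 11, 3, 37)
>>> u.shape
(11,)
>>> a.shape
(19, 11, 3, 19)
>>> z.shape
(19, 37)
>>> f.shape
(37, 19, 3, 19)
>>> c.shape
(37, 3, 11, 37)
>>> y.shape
(19, 37, 11, 3)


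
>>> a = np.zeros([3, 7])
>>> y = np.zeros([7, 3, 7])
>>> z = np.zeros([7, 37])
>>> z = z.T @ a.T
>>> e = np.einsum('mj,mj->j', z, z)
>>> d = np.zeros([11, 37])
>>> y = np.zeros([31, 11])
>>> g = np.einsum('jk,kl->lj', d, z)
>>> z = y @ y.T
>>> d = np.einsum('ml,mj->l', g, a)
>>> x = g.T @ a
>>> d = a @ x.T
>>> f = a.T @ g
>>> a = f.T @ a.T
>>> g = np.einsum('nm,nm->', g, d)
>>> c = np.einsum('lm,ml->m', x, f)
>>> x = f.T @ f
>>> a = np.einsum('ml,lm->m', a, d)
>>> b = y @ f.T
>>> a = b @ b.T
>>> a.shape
(31, 31)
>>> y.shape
(31, 11)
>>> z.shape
(31, 31)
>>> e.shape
(3,)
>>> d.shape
(3, 11)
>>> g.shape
()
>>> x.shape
(11, 11)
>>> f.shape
(7, 11)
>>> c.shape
(7,)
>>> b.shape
(31, 7)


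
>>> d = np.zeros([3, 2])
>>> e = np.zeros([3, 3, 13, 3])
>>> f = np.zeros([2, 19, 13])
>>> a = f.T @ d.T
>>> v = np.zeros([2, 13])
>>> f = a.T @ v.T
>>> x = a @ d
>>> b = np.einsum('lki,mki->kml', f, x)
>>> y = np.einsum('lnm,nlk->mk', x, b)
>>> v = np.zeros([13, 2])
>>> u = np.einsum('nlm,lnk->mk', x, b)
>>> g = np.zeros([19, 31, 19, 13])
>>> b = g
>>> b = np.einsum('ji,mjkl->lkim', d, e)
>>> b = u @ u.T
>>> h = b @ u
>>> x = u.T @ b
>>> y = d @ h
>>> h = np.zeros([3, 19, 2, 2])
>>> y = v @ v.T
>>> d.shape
(3, 2)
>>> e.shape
(3, 3, 13, 3)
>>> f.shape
(3, 19, 2)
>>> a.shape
(13, 19, 3)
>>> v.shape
(13, 2)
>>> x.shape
(3, 2)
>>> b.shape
(2, 2)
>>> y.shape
(13, 13)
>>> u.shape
(2, 3)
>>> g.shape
(19, 31, 19, 13)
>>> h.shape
(3, 19, 2, 2)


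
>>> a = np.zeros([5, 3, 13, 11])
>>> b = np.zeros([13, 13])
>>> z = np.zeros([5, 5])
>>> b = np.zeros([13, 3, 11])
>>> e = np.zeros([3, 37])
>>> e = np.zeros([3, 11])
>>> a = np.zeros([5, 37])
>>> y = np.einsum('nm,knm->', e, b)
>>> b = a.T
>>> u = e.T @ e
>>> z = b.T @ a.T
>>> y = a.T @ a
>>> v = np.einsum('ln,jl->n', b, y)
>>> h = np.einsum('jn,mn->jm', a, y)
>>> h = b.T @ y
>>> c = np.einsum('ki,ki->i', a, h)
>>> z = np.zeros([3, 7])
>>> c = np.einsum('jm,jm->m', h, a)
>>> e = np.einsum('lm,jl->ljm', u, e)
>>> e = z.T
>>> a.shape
(5, 37)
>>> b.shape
(37, 5)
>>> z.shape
(3, 7)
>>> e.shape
(7, 3)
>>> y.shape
(37, 37)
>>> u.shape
(11, 11)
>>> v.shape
(5,)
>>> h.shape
(5, 37)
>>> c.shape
(37,)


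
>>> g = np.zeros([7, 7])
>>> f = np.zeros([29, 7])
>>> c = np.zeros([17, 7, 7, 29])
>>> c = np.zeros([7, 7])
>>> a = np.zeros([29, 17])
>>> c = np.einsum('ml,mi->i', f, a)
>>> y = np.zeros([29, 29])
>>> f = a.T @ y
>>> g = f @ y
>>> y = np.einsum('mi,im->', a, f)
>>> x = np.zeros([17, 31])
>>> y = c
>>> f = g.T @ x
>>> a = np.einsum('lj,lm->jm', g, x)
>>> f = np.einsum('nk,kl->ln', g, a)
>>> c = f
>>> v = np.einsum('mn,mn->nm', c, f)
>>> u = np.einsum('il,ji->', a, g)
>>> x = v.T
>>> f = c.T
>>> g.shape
(17, 29)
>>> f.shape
(17, 31)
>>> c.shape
(31, 17)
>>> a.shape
(29, 31)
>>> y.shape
(17,)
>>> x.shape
(31, 17)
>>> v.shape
(17, 31)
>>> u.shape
()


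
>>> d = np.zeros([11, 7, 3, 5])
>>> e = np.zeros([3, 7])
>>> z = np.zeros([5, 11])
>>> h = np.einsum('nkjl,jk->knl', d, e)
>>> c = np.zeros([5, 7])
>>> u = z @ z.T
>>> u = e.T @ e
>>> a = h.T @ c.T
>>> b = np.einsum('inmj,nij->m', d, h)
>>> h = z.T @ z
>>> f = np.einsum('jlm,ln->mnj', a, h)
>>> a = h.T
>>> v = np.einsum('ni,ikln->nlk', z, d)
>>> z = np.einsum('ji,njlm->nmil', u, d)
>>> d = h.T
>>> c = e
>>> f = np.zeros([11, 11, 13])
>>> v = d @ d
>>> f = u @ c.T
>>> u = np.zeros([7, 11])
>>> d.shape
(11, 11)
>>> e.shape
(3, 7)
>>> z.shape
(11, 5, 7, 3)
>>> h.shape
(11, 11)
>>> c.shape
(3, 7)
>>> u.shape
(7, 11)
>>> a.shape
(11, 11)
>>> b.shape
(3,)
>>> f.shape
(7, 3)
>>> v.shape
(11, 11)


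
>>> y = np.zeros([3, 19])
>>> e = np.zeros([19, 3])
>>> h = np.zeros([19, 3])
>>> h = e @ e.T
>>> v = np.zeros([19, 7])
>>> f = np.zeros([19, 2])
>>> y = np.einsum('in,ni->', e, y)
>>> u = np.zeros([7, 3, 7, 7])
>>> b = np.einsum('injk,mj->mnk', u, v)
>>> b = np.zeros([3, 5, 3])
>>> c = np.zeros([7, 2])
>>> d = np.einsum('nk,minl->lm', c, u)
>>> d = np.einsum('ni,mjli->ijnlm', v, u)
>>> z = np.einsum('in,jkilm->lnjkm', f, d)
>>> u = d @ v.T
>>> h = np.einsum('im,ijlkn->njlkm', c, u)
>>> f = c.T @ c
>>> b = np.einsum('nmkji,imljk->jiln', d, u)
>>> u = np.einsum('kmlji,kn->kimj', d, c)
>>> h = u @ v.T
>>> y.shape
()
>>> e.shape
(19, 3)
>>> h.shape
(7, 7, 3, 19)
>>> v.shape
(19, 7)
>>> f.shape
(2, 2)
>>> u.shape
(7, 7, 3, 7)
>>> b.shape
(7, 7, 19, 7)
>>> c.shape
(7, 2)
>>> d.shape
(7, 3, 19, 7, 7)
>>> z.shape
(7, 2, 7, 3, 7)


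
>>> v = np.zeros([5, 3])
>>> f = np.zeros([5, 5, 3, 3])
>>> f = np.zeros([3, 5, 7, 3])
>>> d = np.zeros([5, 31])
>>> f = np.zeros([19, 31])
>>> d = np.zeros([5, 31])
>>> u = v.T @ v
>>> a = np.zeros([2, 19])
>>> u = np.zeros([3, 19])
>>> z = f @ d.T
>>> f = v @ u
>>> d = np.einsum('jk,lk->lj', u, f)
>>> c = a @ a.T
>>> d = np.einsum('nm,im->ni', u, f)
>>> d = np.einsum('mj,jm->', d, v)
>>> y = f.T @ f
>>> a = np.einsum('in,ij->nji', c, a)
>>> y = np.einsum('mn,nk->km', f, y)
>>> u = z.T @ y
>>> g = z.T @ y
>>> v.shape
(5, 3)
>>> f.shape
(5, 19)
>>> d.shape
()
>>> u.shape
(5, 5)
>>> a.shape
(2, 19, 2)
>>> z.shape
(19, 5)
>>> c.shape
(2, 2)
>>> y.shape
(19, 5)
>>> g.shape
(5, 5)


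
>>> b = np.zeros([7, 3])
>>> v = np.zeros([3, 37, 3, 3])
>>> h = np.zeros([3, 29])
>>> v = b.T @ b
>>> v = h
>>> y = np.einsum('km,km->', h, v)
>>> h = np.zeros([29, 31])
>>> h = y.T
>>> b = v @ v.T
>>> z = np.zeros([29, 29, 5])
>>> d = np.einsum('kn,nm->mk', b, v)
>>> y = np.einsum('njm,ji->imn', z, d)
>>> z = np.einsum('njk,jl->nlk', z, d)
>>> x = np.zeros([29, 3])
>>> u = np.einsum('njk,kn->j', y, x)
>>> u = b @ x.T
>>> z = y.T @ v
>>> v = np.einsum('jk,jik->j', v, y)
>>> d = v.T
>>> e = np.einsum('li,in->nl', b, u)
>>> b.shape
(3, 3)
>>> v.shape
(3,)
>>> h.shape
()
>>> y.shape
(3, 5, 29)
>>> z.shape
(29, 5, 29)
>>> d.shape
(3,)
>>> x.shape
(29, 3)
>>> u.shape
(3, 29)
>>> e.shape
(29, 3)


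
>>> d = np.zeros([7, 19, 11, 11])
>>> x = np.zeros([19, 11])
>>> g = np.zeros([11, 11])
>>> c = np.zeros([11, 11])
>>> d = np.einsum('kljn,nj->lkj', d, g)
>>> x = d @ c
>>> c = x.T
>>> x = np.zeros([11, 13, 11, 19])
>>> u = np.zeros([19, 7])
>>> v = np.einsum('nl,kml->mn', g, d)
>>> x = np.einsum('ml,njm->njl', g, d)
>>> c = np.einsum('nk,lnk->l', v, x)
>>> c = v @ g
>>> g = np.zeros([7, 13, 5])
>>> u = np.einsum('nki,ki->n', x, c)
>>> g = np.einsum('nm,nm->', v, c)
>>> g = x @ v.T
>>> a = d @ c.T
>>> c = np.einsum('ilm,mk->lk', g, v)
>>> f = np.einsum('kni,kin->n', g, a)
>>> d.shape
(19, 7, 11)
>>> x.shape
(19, 7, 11)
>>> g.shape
(19, 7, 7)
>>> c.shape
(7, 11)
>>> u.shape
(19,)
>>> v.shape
(7, 11)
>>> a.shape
(19, 7, 7)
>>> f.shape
(7,)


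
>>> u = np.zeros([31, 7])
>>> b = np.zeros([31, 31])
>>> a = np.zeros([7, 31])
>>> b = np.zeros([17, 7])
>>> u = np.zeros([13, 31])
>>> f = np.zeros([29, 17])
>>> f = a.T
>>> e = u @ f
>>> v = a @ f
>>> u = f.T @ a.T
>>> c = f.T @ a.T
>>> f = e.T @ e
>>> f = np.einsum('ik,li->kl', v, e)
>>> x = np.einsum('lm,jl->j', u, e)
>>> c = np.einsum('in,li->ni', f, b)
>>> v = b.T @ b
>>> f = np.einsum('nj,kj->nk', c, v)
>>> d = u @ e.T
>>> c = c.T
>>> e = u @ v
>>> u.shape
(7, 7)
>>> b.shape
(17, 7)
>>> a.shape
(7, 31)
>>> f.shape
(13, 7)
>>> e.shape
(7, 7)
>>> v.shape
(7, 7)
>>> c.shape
(7, 13)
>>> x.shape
(13,)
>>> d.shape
(7, 13)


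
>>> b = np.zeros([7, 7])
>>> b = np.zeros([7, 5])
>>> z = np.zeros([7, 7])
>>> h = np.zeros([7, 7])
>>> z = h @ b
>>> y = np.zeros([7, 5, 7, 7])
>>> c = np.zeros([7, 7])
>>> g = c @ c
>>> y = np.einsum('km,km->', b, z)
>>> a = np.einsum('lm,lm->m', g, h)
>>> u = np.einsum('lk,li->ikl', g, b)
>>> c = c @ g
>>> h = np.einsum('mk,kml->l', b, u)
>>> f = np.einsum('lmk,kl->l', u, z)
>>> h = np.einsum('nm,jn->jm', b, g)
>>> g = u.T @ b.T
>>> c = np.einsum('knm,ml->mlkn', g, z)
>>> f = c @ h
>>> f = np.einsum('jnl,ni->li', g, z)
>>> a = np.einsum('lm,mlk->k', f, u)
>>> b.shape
(7, 5)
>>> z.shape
(7, 5)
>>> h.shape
(7, 5)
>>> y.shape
()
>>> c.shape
(7, 5, 7, 7)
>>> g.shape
(7, 7, 7)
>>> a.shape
(7,)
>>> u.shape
(5, 7, 7)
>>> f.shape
(7, 5)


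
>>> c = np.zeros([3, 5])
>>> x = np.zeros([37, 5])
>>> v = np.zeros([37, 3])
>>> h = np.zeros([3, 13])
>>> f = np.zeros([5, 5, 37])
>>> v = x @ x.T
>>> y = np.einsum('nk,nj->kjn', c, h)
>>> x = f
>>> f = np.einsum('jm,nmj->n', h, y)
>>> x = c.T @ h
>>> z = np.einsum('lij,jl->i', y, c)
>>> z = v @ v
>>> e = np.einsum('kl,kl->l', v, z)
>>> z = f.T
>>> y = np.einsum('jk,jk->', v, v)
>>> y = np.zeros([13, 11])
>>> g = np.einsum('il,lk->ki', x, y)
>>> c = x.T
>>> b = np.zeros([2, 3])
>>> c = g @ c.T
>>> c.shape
(11, 13)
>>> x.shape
(5, 13)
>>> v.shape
(37, 37)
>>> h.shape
(3, 13)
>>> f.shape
(5,)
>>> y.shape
(13, 11)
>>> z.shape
(5,)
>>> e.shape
(37,)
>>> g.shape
(11, 5)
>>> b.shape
(2, 3)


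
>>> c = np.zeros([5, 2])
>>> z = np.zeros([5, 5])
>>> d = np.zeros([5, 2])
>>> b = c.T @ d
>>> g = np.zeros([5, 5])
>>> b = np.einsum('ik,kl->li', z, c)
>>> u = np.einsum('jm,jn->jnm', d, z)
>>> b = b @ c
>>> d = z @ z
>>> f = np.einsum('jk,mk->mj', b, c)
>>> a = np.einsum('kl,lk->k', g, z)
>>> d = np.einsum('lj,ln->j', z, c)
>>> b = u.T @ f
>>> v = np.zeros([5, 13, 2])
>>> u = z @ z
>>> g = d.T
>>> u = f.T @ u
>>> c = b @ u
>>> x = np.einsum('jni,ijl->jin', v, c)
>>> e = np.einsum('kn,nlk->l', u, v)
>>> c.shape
(2, 5, 5)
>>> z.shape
(5, 5)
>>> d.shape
(5,)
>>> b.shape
(2, 5, 2)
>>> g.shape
(5,)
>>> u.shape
(2, 5)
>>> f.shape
(5, 2)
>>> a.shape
(5,)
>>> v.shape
(5, 13, 2)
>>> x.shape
(5, 2, 13)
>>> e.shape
(13,)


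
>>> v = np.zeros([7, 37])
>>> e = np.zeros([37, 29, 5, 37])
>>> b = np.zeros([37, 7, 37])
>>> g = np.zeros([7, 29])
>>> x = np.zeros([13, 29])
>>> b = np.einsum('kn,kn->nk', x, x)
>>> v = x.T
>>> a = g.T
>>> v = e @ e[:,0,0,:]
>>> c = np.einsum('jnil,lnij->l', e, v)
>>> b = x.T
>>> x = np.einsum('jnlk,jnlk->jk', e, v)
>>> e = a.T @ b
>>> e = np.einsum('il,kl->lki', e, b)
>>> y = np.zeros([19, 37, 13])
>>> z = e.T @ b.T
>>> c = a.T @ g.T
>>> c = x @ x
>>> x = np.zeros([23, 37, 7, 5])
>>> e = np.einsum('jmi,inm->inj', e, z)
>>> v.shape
(37, 29, 5, 37)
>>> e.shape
(7, 29, 13)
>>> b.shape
(29, 13)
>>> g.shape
(7, 29)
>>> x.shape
(23, 37, 7, 5)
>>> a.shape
(29, 7)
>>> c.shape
(37, 37)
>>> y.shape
(19, 37, 13)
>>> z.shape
(7, 29, 29)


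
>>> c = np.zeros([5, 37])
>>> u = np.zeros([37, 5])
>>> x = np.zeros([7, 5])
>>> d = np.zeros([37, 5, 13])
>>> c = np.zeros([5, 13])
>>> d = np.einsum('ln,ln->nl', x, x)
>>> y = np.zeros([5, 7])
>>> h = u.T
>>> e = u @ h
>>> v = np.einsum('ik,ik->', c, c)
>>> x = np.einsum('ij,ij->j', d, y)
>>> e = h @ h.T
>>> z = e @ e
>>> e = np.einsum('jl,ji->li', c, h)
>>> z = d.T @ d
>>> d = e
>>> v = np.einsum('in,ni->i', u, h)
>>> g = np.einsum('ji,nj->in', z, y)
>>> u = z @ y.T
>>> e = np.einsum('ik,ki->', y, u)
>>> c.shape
(5, 13)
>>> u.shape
(7, 5)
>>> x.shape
(7,)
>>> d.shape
(13, 37)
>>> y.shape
(5, 7)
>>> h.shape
(5, 37)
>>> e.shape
()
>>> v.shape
(37,)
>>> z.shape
(7, 7)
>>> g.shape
(7, 5)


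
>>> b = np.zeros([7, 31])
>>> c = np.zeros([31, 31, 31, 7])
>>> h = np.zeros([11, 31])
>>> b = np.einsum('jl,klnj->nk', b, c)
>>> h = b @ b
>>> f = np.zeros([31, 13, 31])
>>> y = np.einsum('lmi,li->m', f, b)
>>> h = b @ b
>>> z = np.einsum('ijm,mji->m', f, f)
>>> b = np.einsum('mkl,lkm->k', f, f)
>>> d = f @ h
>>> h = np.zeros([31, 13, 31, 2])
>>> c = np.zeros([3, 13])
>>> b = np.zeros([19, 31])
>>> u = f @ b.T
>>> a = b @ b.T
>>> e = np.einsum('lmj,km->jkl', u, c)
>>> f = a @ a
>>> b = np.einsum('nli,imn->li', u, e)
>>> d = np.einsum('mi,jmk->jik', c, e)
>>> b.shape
(13, 19)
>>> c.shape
(3, 13)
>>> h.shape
(31, 13, 31, 2)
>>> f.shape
(19, 19)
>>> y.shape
(13,)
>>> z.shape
(31,)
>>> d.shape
(19, 13, 31)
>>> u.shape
(31, 13, 19)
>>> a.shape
(19, 19)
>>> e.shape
(19, 3, 31)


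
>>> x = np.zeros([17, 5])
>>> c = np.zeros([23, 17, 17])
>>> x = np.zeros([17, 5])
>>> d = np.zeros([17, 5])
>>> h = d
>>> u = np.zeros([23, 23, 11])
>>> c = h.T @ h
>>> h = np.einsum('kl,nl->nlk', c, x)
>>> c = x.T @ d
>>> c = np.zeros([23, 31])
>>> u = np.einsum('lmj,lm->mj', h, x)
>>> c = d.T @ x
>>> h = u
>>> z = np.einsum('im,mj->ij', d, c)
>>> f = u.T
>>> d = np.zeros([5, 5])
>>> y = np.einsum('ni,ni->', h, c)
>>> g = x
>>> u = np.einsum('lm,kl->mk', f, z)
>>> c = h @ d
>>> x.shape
(17, 5)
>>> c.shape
(5, 5)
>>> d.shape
(5, 5)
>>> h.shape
(5, 5)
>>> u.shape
(5, 17)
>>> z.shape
(17, 5)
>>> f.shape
(5, 5)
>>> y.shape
()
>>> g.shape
(17, 5)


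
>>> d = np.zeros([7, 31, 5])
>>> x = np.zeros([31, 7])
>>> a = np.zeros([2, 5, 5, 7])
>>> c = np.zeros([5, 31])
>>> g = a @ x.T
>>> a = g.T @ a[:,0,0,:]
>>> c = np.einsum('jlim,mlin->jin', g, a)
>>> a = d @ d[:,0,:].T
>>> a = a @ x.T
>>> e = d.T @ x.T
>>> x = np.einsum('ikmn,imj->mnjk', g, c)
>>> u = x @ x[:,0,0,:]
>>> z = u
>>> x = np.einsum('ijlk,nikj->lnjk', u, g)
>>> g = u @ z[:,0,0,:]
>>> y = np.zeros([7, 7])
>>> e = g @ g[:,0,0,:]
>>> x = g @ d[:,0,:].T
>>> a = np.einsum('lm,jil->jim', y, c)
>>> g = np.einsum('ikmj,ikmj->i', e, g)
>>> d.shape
(7, 31, 5)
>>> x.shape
(5, 31, 7, 7)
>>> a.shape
(2, 5, 7)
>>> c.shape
(2, 5, 7)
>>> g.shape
(5,)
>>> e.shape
(5, 31, 7, 5)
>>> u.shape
(5, 31, 7, 5)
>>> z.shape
(5, 31, 7, 5)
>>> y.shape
(7, 7)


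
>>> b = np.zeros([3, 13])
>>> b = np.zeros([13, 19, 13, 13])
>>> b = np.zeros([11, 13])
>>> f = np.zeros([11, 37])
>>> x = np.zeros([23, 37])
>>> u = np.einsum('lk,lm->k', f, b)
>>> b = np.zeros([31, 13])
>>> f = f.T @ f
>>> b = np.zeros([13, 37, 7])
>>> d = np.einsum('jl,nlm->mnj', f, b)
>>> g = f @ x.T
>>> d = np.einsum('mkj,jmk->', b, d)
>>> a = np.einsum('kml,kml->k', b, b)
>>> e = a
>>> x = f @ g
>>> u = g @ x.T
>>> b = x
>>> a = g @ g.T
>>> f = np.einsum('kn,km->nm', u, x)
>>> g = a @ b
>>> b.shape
(37, 23)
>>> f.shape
(37, 23)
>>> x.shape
(37, 23)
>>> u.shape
(37, 37)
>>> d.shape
()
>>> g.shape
(37, 23)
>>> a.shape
(37, 37)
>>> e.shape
(13,)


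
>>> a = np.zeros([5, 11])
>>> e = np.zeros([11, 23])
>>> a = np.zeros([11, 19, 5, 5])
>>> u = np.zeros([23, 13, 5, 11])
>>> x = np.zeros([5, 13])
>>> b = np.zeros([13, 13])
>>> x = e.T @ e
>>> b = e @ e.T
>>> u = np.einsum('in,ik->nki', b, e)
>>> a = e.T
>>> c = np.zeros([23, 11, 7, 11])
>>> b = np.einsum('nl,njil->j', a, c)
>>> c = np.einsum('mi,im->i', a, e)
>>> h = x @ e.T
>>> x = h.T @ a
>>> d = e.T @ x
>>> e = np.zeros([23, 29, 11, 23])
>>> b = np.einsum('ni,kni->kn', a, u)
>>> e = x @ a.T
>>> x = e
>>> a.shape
(23, 11)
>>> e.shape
(11, 23)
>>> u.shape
(11, 23, 11)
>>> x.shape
(11, 23)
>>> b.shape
(11, 23)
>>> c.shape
(11,)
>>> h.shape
(23, 11)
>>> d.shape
(23, 11)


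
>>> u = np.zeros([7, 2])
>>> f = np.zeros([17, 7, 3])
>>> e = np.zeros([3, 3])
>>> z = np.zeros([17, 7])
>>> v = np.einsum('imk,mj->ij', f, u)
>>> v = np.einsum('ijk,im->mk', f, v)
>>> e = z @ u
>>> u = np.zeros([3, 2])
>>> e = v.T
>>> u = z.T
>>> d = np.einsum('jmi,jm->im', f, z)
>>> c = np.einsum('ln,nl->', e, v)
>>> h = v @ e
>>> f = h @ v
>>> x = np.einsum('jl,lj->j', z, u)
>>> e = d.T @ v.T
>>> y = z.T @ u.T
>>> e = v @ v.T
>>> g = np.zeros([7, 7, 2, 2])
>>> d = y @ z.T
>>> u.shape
(7, 17)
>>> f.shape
(2, 3)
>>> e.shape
(2, 2)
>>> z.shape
(17, 7)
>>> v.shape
(2, 3)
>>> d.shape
(7, 17)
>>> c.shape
()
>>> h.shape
(2, 2)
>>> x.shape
(17,)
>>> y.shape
(7, 7)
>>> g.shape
(7, 7, 2, 2)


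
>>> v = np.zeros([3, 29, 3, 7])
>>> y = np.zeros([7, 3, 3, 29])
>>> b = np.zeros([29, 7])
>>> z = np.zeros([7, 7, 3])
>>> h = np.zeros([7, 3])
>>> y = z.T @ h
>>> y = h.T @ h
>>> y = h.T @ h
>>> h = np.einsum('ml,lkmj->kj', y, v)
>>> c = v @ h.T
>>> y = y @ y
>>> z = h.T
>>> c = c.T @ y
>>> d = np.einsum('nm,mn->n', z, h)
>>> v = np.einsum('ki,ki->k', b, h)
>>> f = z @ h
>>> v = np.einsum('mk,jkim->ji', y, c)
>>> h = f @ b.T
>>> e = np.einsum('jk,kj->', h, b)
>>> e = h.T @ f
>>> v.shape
(29, 29)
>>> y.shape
(3, 3)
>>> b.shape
(29, 7)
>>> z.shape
(7, 29)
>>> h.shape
(7, 29)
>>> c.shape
(29, 3, 29, 3)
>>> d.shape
(7,)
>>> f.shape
(7, 7)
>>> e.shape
(29, 7)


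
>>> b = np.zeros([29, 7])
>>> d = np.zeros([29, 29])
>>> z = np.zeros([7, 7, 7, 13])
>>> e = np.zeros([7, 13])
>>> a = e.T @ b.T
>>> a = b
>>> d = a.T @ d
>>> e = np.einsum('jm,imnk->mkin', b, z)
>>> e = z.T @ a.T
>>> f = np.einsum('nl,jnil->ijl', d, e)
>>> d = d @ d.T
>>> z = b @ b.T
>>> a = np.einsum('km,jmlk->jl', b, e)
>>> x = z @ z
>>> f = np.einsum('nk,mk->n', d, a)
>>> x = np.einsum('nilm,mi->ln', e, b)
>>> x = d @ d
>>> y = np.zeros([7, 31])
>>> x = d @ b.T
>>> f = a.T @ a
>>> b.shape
(29, 7)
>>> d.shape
(7, 7)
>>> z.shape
(29, 29)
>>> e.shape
(13, 7, 7, 29)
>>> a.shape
(13, 7)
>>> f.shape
(7, 7)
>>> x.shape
(7, 29)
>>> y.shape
(7, 31)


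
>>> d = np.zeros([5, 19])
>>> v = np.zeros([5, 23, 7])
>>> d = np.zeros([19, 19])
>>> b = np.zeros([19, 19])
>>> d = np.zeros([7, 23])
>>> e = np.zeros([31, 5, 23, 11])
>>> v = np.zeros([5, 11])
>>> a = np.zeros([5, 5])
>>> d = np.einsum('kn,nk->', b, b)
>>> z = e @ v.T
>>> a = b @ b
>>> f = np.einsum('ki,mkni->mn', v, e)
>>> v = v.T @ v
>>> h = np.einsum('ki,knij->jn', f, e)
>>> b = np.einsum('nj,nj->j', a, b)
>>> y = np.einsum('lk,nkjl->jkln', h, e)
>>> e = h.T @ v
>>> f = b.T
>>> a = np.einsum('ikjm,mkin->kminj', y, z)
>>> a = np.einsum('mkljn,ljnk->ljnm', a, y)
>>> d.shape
()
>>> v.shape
(11, 11)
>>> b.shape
(19,)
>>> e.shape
(5, 11)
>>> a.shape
(23, 5, 11, 5)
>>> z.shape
(31, 5, 23, 5)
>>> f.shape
(19,)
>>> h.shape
(11, 5)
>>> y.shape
(23, 5, 11, 31)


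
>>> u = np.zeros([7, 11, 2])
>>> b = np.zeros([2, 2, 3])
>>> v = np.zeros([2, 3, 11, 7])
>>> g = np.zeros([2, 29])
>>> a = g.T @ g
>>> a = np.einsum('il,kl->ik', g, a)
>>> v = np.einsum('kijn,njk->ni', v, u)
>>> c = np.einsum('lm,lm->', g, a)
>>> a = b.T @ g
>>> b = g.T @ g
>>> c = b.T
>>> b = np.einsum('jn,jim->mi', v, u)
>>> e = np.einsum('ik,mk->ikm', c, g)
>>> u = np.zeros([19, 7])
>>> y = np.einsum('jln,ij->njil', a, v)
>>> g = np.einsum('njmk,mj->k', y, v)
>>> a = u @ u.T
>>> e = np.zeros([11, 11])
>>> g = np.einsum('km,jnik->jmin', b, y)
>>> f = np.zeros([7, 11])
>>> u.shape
(19, 7)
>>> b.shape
(2, 11)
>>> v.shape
(7, 3)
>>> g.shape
(29, 11, 7, 3)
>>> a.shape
(19, 19)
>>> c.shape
(29, 29)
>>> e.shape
(11, 11)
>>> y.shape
(29, 3, 7, 2)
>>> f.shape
(7, 11)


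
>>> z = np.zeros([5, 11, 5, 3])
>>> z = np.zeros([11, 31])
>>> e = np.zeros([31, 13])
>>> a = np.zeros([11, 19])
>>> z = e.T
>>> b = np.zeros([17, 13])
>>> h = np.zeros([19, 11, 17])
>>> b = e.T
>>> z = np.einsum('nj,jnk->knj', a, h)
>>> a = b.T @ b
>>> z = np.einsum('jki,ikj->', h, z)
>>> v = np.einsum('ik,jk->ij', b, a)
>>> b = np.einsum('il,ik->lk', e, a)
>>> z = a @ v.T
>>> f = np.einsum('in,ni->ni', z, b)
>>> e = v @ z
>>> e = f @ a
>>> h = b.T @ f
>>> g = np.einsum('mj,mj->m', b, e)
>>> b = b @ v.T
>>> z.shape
(31, 13)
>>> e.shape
(13, 31)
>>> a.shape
(31, 31)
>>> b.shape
(13, 13)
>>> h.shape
(31, 31)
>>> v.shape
(13, 31)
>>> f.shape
(13, 31)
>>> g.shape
(13,)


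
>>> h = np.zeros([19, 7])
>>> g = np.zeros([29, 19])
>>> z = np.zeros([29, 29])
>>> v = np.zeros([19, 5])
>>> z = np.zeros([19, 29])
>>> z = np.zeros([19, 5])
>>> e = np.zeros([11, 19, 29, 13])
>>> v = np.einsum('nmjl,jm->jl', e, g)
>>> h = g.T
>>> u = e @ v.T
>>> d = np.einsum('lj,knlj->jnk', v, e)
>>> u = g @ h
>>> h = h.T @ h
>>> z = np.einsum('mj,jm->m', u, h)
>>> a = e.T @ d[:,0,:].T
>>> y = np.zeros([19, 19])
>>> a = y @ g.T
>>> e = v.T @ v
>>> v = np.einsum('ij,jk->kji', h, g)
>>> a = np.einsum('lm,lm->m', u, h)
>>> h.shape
(29, 29)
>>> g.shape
(29, 19)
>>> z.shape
(29,)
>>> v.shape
(19, 29, 29)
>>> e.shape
(13, 13)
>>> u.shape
(29, 29)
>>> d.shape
(13, 19, 11)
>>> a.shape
(29,)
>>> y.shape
(19, 19)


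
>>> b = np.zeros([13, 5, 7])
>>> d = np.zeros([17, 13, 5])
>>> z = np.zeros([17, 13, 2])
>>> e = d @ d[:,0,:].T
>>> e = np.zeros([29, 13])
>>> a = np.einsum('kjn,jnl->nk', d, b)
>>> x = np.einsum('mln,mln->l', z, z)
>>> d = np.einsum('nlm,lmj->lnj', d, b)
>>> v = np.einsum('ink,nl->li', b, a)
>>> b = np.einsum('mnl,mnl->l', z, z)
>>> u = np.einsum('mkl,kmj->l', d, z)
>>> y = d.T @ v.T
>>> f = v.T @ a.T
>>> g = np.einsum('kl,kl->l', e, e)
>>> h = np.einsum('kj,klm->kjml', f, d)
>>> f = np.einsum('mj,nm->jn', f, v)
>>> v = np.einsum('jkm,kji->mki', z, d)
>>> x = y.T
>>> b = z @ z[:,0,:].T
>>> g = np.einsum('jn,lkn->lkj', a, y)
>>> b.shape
(17, 13, 17)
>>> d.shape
(13, 17, 7)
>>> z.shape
(17, 13, 2)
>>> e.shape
(29, 13)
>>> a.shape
(5, 17)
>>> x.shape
(17, 17, 7)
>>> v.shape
(2, 13, 7)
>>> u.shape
(7,)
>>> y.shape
(7, 17, 17)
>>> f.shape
(5, 17)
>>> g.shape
(7, 17, 5)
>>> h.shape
(13, 5, 7, 17)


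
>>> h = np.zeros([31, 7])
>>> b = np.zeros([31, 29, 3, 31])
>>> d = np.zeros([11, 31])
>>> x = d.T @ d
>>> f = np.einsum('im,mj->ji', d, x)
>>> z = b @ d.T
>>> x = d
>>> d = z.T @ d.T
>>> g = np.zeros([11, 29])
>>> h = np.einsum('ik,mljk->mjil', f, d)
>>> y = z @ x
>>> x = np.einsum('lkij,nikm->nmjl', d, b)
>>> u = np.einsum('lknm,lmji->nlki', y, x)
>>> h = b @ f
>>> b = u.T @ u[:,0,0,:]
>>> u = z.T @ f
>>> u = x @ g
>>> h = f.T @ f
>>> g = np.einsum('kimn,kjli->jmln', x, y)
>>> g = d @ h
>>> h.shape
(11, 11)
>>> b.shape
(11, 29, 31, 11)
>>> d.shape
(11, 3, 29, 11)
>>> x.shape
(31, 31, 11, 11)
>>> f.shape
(31, 11)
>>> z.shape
(31, 29, 3, 11)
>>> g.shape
(11, 3, 29, 11)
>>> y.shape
(31, 29, 3, 31)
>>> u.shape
(31, 31, 11, 29)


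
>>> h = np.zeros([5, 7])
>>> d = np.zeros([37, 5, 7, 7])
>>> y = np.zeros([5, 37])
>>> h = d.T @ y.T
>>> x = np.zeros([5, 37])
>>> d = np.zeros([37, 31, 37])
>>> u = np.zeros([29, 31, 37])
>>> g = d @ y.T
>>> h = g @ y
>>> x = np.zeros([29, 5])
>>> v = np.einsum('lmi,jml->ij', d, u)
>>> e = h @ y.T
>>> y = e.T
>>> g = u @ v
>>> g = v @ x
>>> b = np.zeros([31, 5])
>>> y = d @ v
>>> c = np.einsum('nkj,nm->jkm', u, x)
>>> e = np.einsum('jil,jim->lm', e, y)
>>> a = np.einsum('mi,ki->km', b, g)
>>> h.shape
(37, 31, 37)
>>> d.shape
(37, 31, 37)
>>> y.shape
(37, 31, 29)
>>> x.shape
(29, 5)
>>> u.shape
(29, 31, 37)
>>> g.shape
(37, 5)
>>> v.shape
(37, 29)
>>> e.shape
(5, 29)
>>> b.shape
(31, 5)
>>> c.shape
(37, 31, 5)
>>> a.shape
(37, 31)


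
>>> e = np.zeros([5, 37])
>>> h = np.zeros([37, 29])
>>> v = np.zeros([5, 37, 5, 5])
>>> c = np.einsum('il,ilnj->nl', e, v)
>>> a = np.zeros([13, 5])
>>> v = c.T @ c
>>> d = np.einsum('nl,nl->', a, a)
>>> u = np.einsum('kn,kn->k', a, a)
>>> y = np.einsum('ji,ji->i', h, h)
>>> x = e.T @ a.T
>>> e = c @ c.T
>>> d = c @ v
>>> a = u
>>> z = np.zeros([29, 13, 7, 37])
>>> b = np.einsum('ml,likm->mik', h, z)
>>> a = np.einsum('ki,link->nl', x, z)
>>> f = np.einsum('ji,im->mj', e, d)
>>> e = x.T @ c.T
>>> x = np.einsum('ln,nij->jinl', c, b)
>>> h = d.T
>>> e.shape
(13, 5)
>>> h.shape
(37, 5)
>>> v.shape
(37, 37)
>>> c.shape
(5, 37)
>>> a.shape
(7, 29)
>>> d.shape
(5, 37)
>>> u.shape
(13,)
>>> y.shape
(29,)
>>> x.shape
(7, 13, 37, 5)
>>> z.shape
(29, 13, 7, 37)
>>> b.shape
(37, 13, 7)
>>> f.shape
(37, 5)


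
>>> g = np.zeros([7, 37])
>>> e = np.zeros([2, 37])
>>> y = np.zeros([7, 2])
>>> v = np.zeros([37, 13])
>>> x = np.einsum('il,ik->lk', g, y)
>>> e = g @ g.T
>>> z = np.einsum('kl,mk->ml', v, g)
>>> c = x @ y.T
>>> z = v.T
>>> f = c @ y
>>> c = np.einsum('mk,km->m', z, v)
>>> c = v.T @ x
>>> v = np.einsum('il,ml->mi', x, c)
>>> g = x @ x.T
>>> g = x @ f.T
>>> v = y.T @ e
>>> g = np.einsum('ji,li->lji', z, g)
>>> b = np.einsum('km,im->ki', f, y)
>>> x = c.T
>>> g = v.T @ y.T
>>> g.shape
(7, 7)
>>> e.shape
(7, 7)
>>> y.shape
(7, 2)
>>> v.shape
(2, 7)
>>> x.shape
(2, 13)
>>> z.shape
(13, 37)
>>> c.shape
(13, 2)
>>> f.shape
(37, 2)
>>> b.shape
(37, 7)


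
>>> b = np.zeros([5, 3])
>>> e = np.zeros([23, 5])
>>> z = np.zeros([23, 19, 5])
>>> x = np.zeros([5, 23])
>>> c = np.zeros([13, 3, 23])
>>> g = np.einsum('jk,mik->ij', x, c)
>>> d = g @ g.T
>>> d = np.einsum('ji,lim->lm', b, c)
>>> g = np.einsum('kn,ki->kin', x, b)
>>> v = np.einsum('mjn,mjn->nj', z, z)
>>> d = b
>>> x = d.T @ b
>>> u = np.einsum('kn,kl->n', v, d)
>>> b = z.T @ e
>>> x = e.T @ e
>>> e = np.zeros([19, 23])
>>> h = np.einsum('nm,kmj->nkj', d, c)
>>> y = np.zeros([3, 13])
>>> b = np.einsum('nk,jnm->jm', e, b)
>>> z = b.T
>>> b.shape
(5, 5)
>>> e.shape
(19, 23)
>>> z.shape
(5, 5)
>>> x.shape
(5, 5)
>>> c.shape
(13, 3, 23)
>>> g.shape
(5, 3, 23)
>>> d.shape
(5, 3)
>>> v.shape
(5, 19)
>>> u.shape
(19,)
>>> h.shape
(5, 13, 23)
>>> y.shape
(3, 13)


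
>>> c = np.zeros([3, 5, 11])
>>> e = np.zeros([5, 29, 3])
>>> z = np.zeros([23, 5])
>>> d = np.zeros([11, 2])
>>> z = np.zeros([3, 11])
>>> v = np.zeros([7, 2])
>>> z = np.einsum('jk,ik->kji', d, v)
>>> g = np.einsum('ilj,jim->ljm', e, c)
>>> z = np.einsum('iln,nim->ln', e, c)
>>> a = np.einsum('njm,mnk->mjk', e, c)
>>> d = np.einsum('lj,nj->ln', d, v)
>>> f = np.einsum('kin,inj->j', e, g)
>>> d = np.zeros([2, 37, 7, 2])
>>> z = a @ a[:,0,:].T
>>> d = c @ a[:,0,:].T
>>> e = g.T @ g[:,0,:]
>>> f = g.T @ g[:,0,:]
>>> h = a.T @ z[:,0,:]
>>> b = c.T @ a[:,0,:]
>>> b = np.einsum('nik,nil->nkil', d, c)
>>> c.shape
(3, 5, 11)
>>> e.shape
(11, 3, 11)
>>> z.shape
(3, 29, 3)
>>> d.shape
(3, 5, 3)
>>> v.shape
(7, 2)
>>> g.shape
(29, 3, 11)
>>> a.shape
(3, 29, 11)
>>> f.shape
(11, 3, 11)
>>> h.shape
(11, 29, 3)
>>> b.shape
(3, 3, 5, 11)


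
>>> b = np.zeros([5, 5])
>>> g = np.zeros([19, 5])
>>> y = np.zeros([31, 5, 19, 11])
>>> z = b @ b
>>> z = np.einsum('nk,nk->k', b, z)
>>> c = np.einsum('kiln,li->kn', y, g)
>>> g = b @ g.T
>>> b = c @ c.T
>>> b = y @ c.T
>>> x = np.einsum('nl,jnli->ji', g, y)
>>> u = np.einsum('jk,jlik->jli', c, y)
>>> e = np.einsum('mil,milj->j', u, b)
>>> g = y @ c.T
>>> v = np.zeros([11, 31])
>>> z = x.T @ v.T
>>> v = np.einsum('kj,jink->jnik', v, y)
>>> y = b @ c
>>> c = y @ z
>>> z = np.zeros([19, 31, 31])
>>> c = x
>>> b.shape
(31, 5, 19, 31)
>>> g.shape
(31, 5, 19, 31)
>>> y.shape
(31, 5, 19, 11)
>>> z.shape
(19, 31, 31)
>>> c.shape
(31, 11)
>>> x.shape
(31, 11)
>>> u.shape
(31, 5, 19)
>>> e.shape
(31,)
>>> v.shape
(31, 19, 5, 11)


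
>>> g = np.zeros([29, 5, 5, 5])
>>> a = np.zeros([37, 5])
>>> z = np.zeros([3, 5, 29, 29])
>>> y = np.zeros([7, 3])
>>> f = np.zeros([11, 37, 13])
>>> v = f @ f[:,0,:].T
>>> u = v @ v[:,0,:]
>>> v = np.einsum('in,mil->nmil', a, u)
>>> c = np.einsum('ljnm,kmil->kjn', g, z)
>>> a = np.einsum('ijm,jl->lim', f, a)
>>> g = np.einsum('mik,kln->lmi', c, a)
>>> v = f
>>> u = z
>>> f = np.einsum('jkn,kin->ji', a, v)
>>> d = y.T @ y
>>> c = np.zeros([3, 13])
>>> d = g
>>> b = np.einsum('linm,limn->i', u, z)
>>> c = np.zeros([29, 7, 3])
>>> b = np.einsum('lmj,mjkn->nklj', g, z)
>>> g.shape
(11, 3, 5)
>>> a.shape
(5, 11, 13)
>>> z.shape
(3, 5, 29, 29)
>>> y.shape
(7, 3)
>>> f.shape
(5, 37)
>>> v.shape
(11, 37, 13)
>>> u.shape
(3, 5, 29, 29)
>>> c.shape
(29, 7, 3)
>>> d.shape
(11, 3, 5)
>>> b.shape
(29, 29, 11, 5)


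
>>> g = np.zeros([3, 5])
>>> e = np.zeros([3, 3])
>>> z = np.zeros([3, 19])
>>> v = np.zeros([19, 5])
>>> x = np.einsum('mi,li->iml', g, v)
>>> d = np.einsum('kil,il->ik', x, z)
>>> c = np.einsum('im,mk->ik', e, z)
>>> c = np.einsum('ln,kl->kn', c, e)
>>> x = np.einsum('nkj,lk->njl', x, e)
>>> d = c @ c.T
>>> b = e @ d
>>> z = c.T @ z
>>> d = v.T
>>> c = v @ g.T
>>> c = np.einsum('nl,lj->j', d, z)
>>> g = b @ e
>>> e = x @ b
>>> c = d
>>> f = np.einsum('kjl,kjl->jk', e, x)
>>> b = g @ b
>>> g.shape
(3, 3)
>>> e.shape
(5, 19, 3)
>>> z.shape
(19, 19)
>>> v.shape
(19, 5)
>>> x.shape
(5, 19, 3)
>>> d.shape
(5, 19)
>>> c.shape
(5, 19)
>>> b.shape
(3, 3)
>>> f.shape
(19, 5)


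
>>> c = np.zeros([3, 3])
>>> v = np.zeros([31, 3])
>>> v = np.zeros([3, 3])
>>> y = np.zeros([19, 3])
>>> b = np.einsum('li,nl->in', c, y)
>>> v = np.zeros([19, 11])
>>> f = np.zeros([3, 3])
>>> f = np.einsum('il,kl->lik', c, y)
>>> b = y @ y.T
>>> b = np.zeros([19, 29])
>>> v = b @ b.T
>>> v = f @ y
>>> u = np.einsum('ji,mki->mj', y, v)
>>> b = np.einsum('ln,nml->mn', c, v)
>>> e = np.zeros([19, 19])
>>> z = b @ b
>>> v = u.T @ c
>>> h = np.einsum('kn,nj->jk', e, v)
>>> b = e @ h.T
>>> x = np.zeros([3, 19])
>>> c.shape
(3, 3)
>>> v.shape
(19, 3)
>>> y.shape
(19, 3)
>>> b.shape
(19, 3)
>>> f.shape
(3, 3, 19)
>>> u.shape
(3, 19)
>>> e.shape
(19, 19)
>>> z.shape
(3, 3)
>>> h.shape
(3, 19)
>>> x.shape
(3, 19)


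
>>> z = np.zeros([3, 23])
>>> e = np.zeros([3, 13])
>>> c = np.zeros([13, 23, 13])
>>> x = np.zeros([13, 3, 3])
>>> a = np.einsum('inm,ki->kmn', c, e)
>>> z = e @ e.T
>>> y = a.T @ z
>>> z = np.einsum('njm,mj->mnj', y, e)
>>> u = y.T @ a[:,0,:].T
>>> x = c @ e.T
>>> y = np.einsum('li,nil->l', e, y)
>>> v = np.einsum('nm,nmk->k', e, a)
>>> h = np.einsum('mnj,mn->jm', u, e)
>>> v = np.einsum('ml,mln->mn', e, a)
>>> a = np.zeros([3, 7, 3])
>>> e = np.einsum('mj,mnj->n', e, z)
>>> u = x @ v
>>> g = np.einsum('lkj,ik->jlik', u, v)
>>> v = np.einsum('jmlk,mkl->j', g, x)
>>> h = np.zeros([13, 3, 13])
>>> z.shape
(3, 23, 13)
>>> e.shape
(23,)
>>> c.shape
(13, 23, 13)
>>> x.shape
(13, 23, 3)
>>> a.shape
(3, 7, 3)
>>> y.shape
(3,)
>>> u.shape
(13, 23, 23)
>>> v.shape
(23,)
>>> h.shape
(13, 3, 13)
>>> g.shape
(23, 13, 3, 23)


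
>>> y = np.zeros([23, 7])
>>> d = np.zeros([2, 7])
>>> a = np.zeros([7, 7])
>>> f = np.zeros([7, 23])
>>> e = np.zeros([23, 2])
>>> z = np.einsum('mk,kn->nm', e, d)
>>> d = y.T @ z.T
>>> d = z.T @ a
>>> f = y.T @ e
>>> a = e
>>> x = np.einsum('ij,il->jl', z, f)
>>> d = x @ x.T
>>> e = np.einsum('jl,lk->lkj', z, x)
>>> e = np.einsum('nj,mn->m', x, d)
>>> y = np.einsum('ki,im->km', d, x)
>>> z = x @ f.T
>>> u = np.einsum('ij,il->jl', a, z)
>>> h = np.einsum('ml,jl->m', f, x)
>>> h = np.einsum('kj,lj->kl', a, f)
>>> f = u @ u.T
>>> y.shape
(23, 2)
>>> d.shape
(23, 23)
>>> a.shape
(23, 2)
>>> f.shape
(2, 2)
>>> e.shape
(23,)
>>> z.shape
(23, 7)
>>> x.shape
(23, 2)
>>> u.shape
(2, 7)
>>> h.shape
(23, 7)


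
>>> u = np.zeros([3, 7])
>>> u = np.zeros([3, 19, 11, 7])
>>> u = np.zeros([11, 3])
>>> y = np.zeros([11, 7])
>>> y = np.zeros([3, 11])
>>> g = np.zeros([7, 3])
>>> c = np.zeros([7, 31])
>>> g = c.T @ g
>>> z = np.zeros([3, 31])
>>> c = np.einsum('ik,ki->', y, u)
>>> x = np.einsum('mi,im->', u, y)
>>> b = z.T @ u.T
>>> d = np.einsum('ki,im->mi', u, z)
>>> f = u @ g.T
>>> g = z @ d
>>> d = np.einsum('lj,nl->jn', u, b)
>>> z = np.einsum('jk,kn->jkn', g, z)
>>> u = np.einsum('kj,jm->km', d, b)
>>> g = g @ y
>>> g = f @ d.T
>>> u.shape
(3, 11)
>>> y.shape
(3, 11)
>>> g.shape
(11, 3)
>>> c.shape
()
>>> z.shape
(3, 3, 31)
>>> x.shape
()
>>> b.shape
(31, 11)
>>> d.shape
(3, 31)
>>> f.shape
(11, 31)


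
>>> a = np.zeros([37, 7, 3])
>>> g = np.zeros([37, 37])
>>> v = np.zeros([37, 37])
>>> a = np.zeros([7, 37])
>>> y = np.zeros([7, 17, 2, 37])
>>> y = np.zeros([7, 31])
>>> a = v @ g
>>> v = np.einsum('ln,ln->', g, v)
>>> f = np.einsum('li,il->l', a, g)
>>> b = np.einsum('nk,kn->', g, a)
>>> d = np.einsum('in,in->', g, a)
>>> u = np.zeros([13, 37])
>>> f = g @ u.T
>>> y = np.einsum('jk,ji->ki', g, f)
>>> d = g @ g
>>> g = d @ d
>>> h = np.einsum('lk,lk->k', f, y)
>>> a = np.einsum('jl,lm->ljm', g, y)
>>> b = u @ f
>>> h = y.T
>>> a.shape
(37, 37, 13)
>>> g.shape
(37, 37)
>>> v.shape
()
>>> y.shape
(37, 13)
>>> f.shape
(37, 13)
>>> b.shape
(13, 13)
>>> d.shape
(37, 37)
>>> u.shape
(13, 37)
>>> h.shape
(13, 37)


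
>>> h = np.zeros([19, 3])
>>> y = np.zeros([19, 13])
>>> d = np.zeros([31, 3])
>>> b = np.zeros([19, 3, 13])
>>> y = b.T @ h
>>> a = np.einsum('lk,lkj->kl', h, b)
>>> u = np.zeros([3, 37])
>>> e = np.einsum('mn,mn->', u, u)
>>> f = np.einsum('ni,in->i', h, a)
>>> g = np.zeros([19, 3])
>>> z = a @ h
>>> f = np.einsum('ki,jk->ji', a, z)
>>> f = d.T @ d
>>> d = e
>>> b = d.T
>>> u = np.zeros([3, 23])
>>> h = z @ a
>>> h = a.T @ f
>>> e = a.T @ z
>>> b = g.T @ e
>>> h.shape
(19, 3)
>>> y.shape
(13, 3, 3)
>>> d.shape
()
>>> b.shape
(3, 3)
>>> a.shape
(3, 19)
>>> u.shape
(3, 23)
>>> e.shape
(19, 3)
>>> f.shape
(3, 3)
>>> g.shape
(19, 3)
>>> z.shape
(3, 3)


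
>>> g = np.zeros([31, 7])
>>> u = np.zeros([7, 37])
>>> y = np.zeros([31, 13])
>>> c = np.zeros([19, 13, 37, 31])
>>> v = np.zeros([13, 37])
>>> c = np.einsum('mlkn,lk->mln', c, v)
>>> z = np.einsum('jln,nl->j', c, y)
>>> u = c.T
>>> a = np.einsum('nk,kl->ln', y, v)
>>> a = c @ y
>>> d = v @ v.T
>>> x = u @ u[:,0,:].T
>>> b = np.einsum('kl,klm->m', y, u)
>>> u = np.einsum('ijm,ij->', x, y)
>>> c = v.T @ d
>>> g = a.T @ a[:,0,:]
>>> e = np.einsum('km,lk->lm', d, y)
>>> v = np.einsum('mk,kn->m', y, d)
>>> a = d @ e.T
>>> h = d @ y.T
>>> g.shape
(13, 13, 13)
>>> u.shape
()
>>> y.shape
(31, 13)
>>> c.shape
(37, 13)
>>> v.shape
(31,)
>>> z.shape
(19,)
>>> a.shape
(13, 31)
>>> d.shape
(13, 13)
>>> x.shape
(31, 13, 31)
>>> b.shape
(19,)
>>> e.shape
(31, 13)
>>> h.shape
(13, 31)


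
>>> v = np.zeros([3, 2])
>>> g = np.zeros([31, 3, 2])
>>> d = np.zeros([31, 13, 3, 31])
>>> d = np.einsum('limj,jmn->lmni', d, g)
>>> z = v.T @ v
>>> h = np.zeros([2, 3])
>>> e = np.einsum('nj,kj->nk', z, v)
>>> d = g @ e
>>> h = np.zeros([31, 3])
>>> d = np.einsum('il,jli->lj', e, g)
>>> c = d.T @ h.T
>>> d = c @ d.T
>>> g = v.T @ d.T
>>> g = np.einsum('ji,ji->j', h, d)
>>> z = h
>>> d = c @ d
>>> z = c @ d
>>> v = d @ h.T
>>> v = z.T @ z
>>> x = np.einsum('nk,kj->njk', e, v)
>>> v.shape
(3, 3)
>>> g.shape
(31,)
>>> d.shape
(31, 3)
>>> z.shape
(31, 3)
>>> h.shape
(31, 3)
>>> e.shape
(2, 3)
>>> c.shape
(31, 31)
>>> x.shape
(2, 3, 3)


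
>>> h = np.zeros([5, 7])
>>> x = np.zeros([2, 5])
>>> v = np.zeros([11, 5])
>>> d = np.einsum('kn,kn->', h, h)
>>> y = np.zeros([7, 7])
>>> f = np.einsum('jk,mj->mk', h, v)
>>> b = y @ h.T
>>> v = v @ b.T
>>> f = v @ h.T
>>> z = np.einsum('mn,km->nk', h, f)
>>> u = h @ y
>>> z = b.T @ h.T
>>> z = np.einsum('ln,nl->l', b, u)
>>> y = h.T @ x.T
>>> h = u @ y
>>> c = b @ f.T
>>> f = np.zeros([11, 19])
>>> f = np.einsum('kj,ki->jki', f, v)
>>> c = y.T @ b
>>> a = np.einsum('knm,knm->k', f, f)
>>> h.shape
(5, 2)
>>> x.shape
(2, 5)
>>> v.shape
(11, 7)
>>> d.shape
()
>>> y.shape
(7, 2)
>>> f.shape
(19, 11, 7)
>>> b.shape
(7, 5)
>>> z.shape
(7,)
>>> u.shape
(5, 7)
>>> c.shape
(2, 5)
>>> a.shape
(19,)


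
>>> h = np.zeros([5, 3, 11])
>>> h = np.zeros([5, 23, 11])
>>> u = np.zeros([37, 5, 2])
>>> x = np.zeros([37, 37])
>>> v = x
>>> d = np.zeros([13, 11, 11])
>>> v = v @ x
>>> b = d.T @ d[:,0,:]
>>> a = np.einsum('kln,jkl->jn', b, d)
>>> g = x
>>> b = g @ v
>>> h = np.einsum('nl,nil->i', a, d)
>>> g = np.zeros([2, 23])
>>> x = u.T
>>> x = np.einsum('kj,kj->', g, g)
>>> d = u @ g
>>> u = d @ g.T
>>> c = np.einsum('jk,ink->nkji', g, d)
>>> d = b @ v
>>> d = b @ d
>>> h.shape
(11,)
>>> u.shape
(37, 5, 2)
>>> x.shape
()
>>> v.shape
(37, 37)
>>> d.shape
(37, 37)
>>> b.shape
(37, 37)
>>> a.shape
(13, 11)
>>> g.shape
(2, 23)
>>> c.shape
(5, 23, 2, 37)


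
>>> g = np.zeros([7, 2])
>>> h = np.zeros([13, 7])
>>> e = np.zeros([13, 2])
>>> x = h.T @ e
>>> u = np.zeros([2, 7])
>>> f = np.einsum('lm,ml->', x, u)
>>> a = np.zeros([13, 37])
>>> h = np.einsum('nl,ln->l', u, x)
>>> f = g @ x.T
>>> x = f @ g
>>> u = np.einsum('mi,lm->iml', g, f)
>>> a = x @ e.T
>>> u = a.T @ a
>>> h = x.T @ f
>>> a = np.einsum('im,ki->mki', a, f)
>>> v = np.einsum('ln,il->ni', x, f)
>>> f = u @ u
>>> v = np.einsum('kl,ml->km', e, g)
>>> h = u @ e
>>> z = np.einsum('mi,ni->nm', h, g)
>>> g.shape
(7, 2)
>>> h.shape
(13, 2)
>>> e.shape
(13, 2)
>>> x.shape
(7, 2)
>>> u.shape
(13, 13)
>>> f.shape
(13, 13)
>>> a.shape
(13, 7, 7)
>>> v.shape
(13, 7)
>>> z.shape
(7, 13)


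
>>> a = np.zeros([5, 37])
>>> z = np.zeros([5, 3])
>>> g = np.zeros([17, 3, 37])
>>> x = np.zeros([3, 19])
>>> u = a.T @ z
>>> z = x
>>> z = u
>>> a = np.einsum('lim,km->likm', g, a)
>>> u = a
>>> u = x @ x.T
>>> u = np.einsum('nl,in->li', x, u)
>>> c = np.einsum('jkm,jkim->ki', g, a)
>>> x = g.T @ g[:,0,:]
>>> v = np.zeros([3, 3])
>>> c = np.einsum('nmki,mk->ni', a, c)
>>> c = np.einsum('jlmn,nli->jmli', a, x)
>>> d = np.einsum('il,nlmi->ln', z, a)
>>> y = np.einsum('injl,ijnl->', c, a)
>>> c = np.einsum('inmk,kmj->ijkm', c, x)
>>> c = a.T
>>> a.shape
(17, 3, 5, 37)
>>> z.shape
(37, 3)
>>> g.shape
(17, 3, 37)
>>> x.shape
(37, 3, 37)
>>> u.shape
(19, 3)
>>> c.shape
(37, 5, 3, 17)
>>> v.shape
(3, 3)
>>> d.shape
(3, 17)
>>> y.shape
()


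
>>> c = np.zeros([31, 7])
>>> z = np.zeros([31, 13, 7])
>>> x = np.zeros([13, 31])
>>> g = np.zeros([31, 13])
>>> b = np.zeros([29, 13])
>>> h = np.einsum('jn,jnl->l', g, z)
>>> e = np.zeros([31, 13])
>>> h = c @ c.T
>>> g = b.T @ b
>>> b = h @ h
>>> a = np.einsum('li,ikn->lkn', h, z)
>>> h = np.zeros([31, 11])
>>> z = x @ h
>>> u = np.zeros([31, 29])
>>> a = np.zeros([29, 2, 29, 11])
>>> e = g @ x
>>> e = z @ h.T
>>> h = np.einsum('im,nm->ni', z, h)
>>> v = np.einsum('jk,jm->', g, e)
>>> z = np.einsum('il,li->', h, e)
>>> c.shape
(31, 7)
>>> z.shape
()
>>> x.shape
(13, 31)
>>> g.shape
(13, 13)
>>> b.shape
(31, 31)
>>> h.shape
(31, 13)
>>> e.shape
(13, 31)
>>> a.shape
(29, 2, 29, 11)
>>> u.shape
(31, 29)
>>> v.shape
()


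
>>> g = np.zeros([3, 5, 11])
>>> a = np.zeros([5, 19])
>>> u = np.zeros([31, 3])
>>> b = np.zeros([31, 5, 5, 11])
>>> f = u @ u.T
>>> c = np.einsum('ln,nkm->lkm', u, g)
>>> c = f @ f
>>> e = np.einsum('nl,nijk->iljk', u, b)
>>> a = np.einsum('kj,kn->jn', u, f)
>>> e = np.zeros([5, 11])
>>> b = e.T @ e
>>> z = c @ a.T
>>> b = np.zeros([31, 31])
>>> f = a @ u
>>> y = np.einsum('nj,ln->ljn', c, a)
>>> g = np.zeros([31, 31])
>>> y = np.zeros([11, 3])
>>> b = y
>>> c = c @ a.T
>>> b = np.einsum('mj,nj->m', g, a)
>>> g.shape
(31, 31)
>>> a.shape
(3, 31)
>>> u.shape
(31, 3)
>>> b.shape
(31,)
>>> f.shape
(3, 3)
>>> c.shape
(31, 3)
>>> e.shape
(5, 11)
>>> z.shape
(31, 3)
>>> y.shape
(11, 3)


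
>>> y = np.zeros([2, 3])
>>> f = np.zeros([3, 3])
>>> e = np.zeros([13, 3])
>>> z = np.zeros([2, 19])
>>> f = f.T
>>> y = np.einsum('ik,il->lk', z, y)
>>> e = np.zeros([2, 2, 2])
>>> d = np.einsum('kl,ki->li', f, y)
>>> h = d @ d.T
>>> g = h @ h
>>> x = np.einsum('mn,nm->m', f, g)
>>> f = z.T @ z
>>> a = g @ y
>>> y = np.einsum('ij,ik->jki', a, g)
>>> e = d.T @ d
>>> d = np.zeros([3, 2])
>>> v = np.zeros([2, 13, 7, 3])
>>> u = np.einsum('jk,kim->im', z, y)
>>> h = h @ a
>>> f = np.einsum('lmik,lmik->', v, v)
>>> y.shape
(19, 3, 3)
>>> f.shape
()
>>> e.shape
(19, 19)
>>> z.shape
(2, 19)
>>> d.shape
(3, 2)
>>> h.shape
(3, 19)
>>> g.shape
(3, 3)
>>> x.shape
(3,)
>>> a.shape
(3, 19)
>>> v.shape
(2, 13, 7, 3)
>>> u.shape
(3, 3)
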